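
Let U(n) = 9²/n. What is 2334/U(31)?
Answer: 24118/27 ≈ 893.26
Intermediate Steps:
U(n) = 81/n
2334/U(31) = 2334/((81/31)) = 2334/((81*(1/31))) = 2334/(81/31) = 2334*(31/81) = 24118/27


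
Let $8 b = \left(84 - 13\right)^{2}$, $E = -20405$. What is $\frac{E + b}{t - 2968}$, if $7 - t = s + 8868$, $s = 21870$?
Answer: $\frac{52733}{89864} \approx 0.58681$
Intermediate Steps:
$t = -30731$ ($t = 7 - \left(21870 + 8868\right) = 7 - 30738 = -30731$)
$b = \frac{5041}{8}$ ($b = \frac{\left(84 - 13\right)^{2}}{8} = \frac{71^{2}}{8} = \frac{1}{8} \cdot 5041 = \frac{5041}{8} \approx 630.13$)
$\frac{E + b}{t - 2968} = \frac{-20405 + \frac{5041}{8}}{-30731 - 2968} = - \frac{158199}{8 \left(-33699\right)} = \left(- \frac{158199}{8}\right) \left(- \frac{1}{33699}\right) = \frac{52733}{89864}$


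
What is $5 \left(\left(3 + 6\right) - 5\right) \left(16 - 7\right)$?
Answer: $180$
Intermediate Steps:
$5 \left(\left(3 + 6\right) - 5\right) \left(16 - 7\right) = 5 \left(9 - 5\right) 9 = 5 \cdot 4 \cdot 9 = 20 \cdot 9 = 180$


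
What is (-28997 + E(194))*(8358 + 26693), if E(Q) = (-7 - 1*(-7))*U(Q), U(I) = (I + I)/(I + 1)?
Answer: -1016373847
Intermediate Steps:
U(I) = 2*I/(1 + I) (U(I) = (2*I)/(1 + I) = 2*I/(1 + I))
E(Q) = 0 (E(Q) = (-7 - 1*(-7))*(2*Q/(1 + Q)) = (-7 + 7)*(2*Q/(1 + Q)) = 0*(2*Q/(1 + Q)) = 0)
(-28997 + E(194))*(8358 + 26693) = (-28997 + 0)*(8358 + 26693) = -28997*35051 = -1016373847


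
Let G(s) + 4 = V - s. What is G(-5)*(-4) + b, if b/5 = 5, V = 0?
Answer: 21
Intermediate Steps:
b = 25 (b = 5*5 = 25)
G(s) = -4 - s (G(s) = -4 + (0 - s) = -4 - s)
G(-5)*(-4) + b = (-4 - 1*(-5))*(-4) + 25 = (-4 + 5)*(-4) + 25 = 1*(-4) + 25 = -4 + 25 = 21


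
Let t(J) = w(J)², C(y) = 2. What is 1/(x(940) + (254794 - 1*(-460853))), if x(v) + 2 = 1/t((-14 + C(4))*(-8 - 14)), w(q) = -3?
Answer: 9/6440806 ≈ 1.3973e-6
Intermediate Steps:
t(J) = 9 (t(J) = (-3)² = 9)
x(v) = -17/9 (x(v) = -2 + 1/9 = -2 + ⅑ = -17/9)
1/(x(940) + (254794 - 1*(-460853))) = 1/(-17/9 + (254794 - 1*(-460853))) = 1/(-17/9 + (254794 + 460853)) = 1/(-17/9 + 715647) = 1/(6440806/9) = 9/6440806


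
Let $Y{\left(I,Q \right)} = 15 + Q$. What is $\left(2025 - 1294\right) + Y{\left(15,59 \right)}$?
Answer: $805$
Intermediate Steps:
$\left(2025 - 1294\right) + Y{\left(15,59 \right)} = \left(2025 - 1294\right) + \left(15 + 59\right) = \left(2025 - 1294\right) + 74 = 731 + 74 = 805$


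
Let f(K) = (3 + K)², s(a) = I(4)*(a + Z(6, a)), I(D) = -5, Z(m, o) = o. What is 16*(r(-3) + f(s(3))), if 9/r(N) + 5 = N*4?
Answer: 198144/17 ≈ 11656.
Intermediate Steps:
s(a) = -10*a (s(a) = -5*(a + a) = -10*a)
r(N) = 9/(-5 + 4*N) (r(N) = 9/(-5 + N*4) = 9/(-5 + 4*N))
16*(r(-3) + f(s(3))) = 16*(9/(-5 + 4*(-3)) + (3 - 10*3)²) = 16*(9/(-5 - 12) + (3 - 30)²) = 16*(9/(-17) + (-27)²) = 16*(9*(-1/17) + 729) = 16*(-9/17 + 729) = 16*(12384/17) = 198144/17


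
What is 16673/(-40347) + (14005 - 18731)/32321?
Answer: -729567955/1304055387 ≈ -0.55946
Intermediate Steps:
16673/(-40347) + (14005 - 18731)/32321 = 16673*(-1/40347) - 4726*1/32321 = -16673/40347 - 4726/32321 = -729567955/1304055387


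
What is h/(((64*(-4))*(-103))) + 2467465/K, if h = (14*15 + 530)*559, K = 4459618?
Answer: 238728462375/14698900928 ≈ 16.241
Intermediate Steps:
h = 413660 (h = (210 + 530)*559 = 740*559 = 413660)
h/(((64*(-4))*(-103))) + 2467465/K = 413660/(((64*(-4))*(-103))) + 2467465/4459618 = 413660/((-256*(-103))) + 2467465*(1/4459618) = 413660/26368 + 2467465/4459618 = 413660*(1/26368) + 2467465/4459618 = 103415/6592 + 2467465/4459618 = 238728462375/14698900928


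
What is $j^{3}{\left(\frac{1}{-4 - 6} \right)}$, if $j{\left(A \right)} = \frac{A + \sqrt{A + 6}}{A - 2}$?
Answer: $\frac{\left(1 - \sqrt{590}\right)^{3}}{9261} \approx -1.3641$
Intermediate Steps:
$j{\left(A \right)} = \frac{A + \sqrt{6 + A}}{-2 + A}$
$j^{3}{\left(\frac{1}{-4 - 6} \right)} = \left(\frac{\frac{1}{-4 - 6} + \sqrt{6 + \frac{1}{-4 - 6}}}{-2 + \frac{1}{-4 - 6}}\right)^{3} = \left(\frac{\frac{1}{-10} + \sqrt{6 + \frac{1}{-10}}}{-2 + \frac{1}{-10}}\right)^{3} = \left(\frac{- \frac{1}{10} + \sqrt{6 - \frac{1}{10}}}{-2 - \frac{1}{10}}\right)^{3} = \left(\frac{- \frac{1}{10} + \sqrt{\frac{59}{10}}}{- \frac{21}{10}}\right)^{3} = \left(- \frac{10 \left(- \frac{1}{10} + \frac{\sqrt{590}}{10}\right)}{21}\right)^{3} = \left(\frac{1}{21} - \frac{\sqrt{590}}{21}\right)^{3}$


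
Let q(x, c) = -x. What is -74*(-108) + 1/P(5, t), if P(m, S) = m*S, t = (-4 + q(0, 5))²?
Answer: 639361/80 ≈ 7992.0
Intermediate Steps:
t = 16 (t = (-4 - 1*0)² = (-4 + 0)² = (-4)² = 16)
P(m, S) = S*m
-74*(-108) + 1/P(5, t) = -74*(-108) + 1/(16*5) = 7992 + 1/80 = 639361/80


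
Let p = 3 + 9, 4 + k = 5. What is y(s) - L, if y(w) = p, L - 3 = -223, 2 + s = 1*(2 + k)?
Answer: 232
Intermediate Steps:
k = 1 (k = -4 + 5 = 1)
s = 1 (s = -2 + 1*(2 + 1) = -2 + 1*3 = -2 + 3 = 1)
L = -220 (L = 3 - 223 = -220)
p = 12
y(w) = 12
y(s) - L = 12 - 1*(-220) = 12 + 220 = 232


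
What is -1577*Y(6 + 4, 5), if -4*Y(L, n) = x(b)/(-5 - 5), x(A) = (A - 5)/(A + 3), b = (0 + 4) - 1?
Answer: 1577/120 ≈ 13.142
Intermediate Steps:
b = 3 (b = 4 - 1 = 3)
x(A) = (-5 + A)/(3 + A)
Y(L, n) = -1/120 (Y(L, n) = -(-5 + 3)/(3 + 3)/(4*(-5 - 5)) = --2/6/(4*(-10)) = -(1/6)*(-2)*(-1)/(4*10) = -(-1)*(-1)/(12*10) = -1/4*1/30 = -1/120)
-1577*Y(6 + 4, 5) = -1577*(-1/120) = 1577/120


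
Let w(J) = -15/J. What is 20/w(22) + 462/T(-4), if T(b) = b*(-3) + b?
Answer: 341/12 ≈ 28.417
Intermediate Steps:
T(b) = -2*b (T(b) = -3*b + b = -2*b)
20/w(22) + 462/T(-4) = 20/((-15/22)) + 462/((-2*(-4))) = 20/((-15*1/22)) + 462/8 = 20/(-15/22) + 462*(⅛) = 20*(-22/15) + 231/4 = -88/3 + 231/4 = 341/12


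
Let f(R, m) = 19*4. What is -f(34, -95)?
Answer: -76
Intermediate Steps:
f(R, m) = 76
-f(34, -95) = -1*76 = -76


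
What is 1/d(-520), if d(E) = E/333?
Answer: -333/520 ≈ -0.64038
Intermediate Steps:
d(E) = E/333 (d(E) = E*(1/333) = E/333)
1/d(-520) = 1/((1/333)*(-520)) = 1/(-520/333) = -333/520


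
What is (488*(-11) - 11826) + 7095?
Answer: -10099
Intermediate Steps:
(488*(-11) - 11826) + 7095 = (-5368 - 11826) + 7095 = -17194 + 7095 = -10099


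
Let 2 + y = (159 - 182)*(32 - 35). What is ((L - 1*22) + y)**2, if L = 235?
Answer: 78400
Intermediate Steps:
y = 67 (y = -2 + (159 - 182)*(32 - 35) = -2 - 23*(-3) = -2 + 69 = 67)
((L - 1*22) + y)**2 = ((235 - 1*22) + 67)**2 = ((235 - 22) + 67)**2 = (213 + 67)**2 = 280**2 = 78400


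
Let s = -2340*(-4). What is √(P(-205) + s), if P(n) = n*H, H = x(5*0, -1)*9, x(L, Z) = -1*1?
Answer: 3*√1245 ≈ 105.85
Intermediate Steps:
x(L, Z) = -1
H = -9 (H = -1*9 = -9)
s = 9360
P(n) = -9*n (P(n) = n*(-9) = -9*n)
√(P(-205) + s) = √(-9*(-205) + 9360) = √(1845 + 9360) = √11205 = 3*√1245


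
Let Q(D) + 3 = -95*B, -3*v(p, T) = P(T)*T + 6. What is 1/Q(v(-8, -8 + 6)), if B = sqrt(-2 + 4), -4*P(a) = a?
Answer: 3/18041 - 95*sqrt(2)/18041 ≈ -0.0072807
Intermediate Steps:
P(a) = -a/4
B = sqrt(2) ≈ 1.4142
v(p, T) = -2 + T**2/12 (v(p, T) = -((-T/4)*T + 6)/3 = -(-T**2/4 + 6)/3 = -(6 - T**2/4)/3 = -2 + T**2/12)
Q(D) = -3 - 95*sqrt(2)
1/Q(v(-8, -8 + 6)) = 1/(-3 - 95*sqrt(2))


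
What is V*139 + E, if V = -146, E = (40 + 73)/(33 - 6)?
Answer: -547825/27 ≈ -20290.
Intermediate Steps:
E = 113/27 ≈ 4.1852
V*139 + E = -146*139 + 113/27 = -20294 + 113/27 = -547825/27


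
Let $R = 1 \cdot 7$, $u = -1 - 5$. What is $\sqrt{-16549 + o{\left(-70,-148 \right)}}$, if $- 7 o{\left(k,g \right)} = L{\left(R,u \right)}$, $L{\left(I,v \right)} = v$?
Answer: $\frac{i \sqrt{810859}}{7} \approx 128.64 i$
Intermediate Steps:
$u = -6$
$R = 7$
$o{\left(k,g \right)} = \frac{6}{7}$ ($o{\left(k,g \right)} = \left(- \frac{1}{7}\right) \left(-6\right) = \frac{6}{7}$)
$\sqrt{-16549 + o{\left(-70,-148 \right)}} = \sqrt{-16549 + \frac{6}{7}} = \sqrt{- \frac{115837}{7}} = \frac{i \sqrt{810859}}{7}$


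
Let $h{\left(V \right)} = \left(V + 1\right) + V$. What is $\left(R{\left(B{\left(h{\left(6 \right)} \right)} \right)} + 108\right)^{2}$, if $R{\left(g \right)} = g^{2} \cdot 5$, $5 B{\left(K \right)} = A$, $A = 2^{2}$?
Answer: $\frac{309136}{25} \approx 12365.0$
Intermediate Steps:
$h{\left(V \right)} = 1 + 2 V$ ($h{\left(V \right)} = \left(1 + V\right) + V = 1 + 2 V$)
$A = 4$
$B{\left(K \right)} = \frac{4}{5}$ ($B{\left(K \right)} = \frac{1}{5} \cdot 4 = \frac{4}{5}$)
$R{\left(g \right)} = 5 g^{2}$
$\left(R{\left(B{\left(h{\left(6 \right)} \right)} \right)} + 108\right)^{2} = \left(5 \left(\frac{4}{5}\right)^{2} + 108\right)^{2} = \left(5 \cdot \frac{16}{25} + 108\right)^{2} = \left(\frac{16}{5} + 108\right)^{2} = \left(\frac{556}{5}\right)^{2} = \frac{309136}{25}$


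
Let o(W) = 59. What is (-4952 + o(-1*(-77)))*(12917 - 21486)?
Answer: 41928117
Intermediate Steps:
(-4952 + o(-1*(-77)))*(12917 - 21486) = (-4952 + 59)*(12917 - 21486) = -4893*(-8569) = 41928117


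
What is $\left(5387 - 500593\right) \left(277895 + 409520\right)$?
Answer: $-340412032490$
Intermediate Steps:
$\left(5387 - 500593\right) \left(277895 + 409520\right) = \left(-495206\right) 687415 = -340412032490$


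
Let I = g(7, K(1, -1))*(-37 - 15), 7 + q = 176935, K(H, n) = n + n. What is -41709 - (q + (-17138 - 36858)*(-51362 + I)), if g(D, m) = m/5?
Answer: -13862190361/5 ≈ -2.7724e+9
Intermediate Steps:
K(H, n) = 2*n
q = 176928 (q = -7 + 176935 = 176928)
g(D, m) = m/5 (g(D, m) = m*(1/5) = m/5)
I = 104/5 (I = ((2*(-1))/5)*(-37 - 15) = ((1/5)*(-2))*(-52) = -2/5*(-52) = 104/5 ≈ 20.800)
-41709 - (q + (-17138 - 36858)*(-51362 + I)) = -41709 - (176928 + (-17138 - 36858)*(-51362 + 104/5)) = -41709 - (176928 - 53996*(-256706/5)) = -41709 - (176928 + 13861097176/5) = -41709 - 1*13861981816/5 = -41709 - 13861981816/5 = -13862190361/5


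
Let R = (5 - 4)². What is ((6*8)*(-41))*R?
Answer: -1968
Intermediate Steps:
R = 1 (R = 1² = 1)
((6*8)*(-41))*R = ((6*8)*(-41))*1 = (48*(-41))*1 = -1968*1 = -1968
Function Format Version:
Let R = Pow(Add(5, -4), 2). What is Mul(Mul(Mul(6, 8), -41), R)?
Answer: -1968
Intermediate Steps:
R = 1 (R = Pow(1, 2) = 1)
Mul(Mul(Mul(6, 8), -41), R) = Mul(Mul(Mul(6, 8), -41), 1) = Mul(Mul(48, -41), 1) = Mul(-1968, 1) = -1968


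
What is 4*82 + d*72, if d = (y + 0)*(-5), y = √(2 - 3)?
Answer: 328 - 360*I ≈ 328.0 - 360.0*I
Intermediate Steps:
y = I (y = √(-1) = I ≈ 1.0*I)
d = -5*I (d = (I + 0)*(-5) = I*(-5) = -5*I ≈ -5.0*I)
4*82 + d*72 = 4*82 - 5*I*72 = 328 - 360*I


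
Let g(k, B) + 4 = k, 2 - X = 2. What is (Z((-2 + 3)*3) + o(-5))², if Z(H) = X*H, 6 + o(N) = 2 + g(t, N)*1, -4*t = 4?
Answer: 81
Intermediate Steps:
t = -1 (t = -¼*4 = -1)
X = 0 (X = 2 - 1*2 = 2 - 2 = 0)
g(k, B) = -4 + k
o(N) = -9 (o(N) = -6 + (2 + (-4 - 1)*1) = -6 + (2 - 5*1) = -6 + (2 - 5) = -6 - 3 = -9)
Z(H) = 0 (Z(H) = 0*H = 0)
(Z((-2 + 3)*3) + o(-5))² = (0 - 9)² = (-9)² = 81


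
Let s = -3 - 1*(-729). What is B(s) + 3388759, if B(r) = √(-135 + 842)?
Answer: 3388759 + √707 ≈ 3.3888e+6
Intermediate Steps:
s = 726 (s = -3 + 729 = 726)
B(r) = √707
B(s) + 3388759 = √707 + 3388759 = 3388759 + √707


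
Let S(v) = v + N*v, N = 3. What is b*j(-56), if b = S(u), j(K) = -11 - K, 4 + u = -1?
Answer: -900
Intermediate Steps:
u = -5 (u = -4 - 1 = -5)
S(v) = 4*v (S(v) = v + 3*v = 4*v)
b = -20 (b = 4*(-5) = -20)
b*j(-56) = -20*(-11 - 1*(-56)) = -20*(-11 + 56) = -20*45 = -900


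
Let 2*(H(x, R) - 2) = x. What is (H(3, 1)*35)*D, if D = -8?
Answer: -980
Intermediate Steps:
H(x, R) = 2 + x/2
(H(3, 1)*35)*D = ((2 + (1/2)*3)*35)*(-8) = ((2 + 3/2)*35)*(-8) = ((7/2)*35)*(-8) = (245/2)*(-8) = -980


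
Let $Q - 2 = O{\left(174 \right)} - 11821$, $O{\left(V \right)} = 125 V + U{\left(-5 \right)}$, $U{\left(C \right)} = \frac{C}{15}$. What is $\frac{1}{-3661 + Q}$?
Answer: $\frac{3}{18809} \approx 0.0001595$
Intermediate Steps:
$U{\left(C \right)} = \frac{C}{15}$ ($U{\left(C \right)} = C \frac{1}{15} = \frac{C}{15}$)
$O{\left(V \right)} = - \frac{1}{3} + 125 V$ ($O{\left(V \right)} = 125 V + \frac{1}{15} \left(-5\right) = 125 V - \frac{1}{3} = - \frac{1}{3} + 125 V$)
$Q = \frac{29792}{3}$ ($Q = 2 + \left(\left(- \frac{1}{3} + 125 \cdot 174\right) - 11821\right) = 2 + \left(\left(- \frac{1}{3} + 21750\right) - 11821\right) = 2 + \left(\frac{65249}{3} - 11821\right) = 2 + \frac{29786}{3} = \frac{29792}{3} \approx 9930.7$)
$\frac{1}{-3661 + Q} = \frac{1}{-3661 + \frac{29792}{3}} = \frac{1}{\frac{18809}{3}} = \frac{3}{18809}$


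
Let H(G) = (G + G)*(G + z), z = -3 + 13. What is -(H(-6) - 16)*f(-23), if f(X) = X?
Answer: -1472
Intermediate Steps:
z = 10
H(G) = 2*G*(10 + G) (H(G) = (G + G)*(G + 10) = (2*G)*(10 + G) = 2*G*(10 + G))
-(H(-6) - 16)*f(-23) = -(2*(-6)*(10 - 6) - 16)*(-23) = -(2*(-6)*4 - 16)*(-23) = -(-48 - 16)*(-23) = -(-64)*(-23) = -1*1472 = -1472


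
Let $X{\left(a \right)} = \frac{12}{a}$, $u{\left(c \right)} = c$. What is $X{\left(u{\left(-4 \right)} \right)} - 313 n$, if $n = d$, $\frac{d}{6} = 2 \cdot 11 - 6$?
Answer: $-30051$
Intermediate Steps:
$d = 96$ ($d = 6 \left(2 \cdot 11 - 6\right) = 6 \left(22 - 6\right) = 6 \cdot 16 = 96$)
$n = 96$
$X{\left(u{\left(-4 \right)} \right)} - 313 n = \frac{12}{-4} - 30048 = 12 \left(- \frac{1}{4}\right) - 30048 = -3 - 30048 = -30051$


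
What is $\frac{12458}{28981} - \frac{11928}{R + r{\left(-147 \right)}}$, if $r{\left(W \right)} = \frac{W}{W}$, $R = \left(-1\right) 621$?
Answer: $\frac{88352332}{4492055} \approx 19.669$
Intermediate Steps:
$R = -621$
$r{\left(W \right)} = 1$
$\frac{12458}{28981} - \frac{11928}{R + r{\left(-147 \right)}} = \frac{12458}{28981} - \frac{11928}{-621 + 1} = 12458 \cdot \frac{1}{28981} - \frac{11928}{-620} = \frac{12458}{28981} - - \frac{2982}{155} = \frac{12458}{28981} + \frac{2982}{155} = \frac{88352332}{4492055}$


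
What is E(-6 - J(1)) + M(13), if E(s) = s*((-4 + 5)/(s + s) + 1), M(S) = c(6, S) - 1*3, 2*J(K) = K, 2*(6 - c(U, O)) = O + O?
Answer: -16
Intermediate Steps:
c(U, O) = 6 - O (c(U, O) = 6 - (O + O)/2 = 6 - O)
J(K) = K/2
M(S) = 3 - S (M(S) = (6 - S) - 1*3 = (6 - S) - 3 = 3 - S)
E(s) = s*(1 + 1/(2*s)) (E(s) = s*(1/(2*s) + 1) = s*(1 + 1/(2*s)))
E(-6 - J(1)) + M(13) = (1/2 + (-6 - 1/2)) + (3 - 1*13) = (1/2 + (-6 - 1*1/2)) + (3 - 13) = (1/2 + (-6 - 1/2)) - 10 = (1/2 - 13/2) - 10 = -6 - 10 = -16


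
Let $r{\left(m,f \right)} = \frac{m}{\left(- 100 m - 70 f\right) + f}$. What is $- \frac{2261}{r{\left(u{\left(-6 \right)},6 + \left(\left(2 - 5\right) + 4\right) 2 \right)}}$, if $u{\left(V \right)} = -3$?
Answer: $-189924$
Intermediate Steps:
$r{\left(m,f \right)} = \frac{m}{- 100 m - 69 f}$
$- \frac{2261}{r{\left(u{\left(-6 \right)},6 + \left(\left(2 - 5\right) + 4\right) 2 \right)}} = - \frac{2261}{\left(-1\right) \left(-3\right) \frac{1}{69 \left(6 + \left(\left(2 - 5\right) + 4\right) 2\right) + 100 \left(-3\right)}} = - \frac{2261}{\left(-1\right) \left(-3\right) \frac{1}{69 \left(6 + \left(-3 + 4\right) 2\right) - 300}} = - \frac{2261}{\left(-1\right) \left(-3\right) \frac{1}{69 \left(6 + 1 \cdot 2\right) - 300}} = - \frac{2261}{\left(-1\right) \left(-3\right) \frac{1}{69 \left(6 + 2\right) - 300}} = - \frac{2261}{\left(-1\right) \left(-3\right) \frac{1}{69 \cdot 8 - 300}} = - \frac{2261}{\left(-1\right) \left(-3\right) \frac{1}{552 - 300}} = - \frac{2261}{\left(-1\right) \left(-3\right) \frac{1}{252}} = - 2261 \frac{1}{\frac{1}{84}} = \left(-2261\right) 84 = -189924$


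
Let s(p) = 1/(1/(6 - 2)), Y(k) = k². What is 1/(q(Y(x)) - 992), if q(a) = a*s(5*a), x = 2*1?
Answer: -1/976 ≈ -0.0010246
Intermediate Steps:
x = 2
s(p) = 4 (s(p) = 1/(1/4) = 1/(¼) = 4)
q(a) = 4*a (q(a) = a*4 = 4*a)
1/(q(Y(x)) - 992) = 1/(4*2² - 992) = 1/(4*4 - 992) = 1/(16 - 992) = 1/(-976) = -1/976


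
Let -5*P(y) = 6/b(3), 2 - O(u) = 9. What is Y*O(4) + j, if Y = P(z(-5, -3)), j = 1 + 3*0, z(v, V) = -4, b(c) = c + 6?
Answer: 29/15 ≈ 1.9333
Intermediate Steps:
O(u) = -7 (O(u) = 2 - 1*9 = 2 - 9 = -7)
b(c) = 6 + c
P(y) = -2/15 (P(y) = -6/(5*(6 + 3)) = -6/(5*9) = -1/5*2/3 = -2/15)
j = 1 (j = 1 + 0 = 1)
Y = -2/15 ≈ -0.13333
Y*O(4) + j = -2/15*(-7) + 1 = 14/15 + 1 = 29/15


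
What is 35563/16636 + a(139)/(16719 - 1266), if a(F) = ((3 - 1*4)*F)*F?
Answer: 228130883/257076108 ≈ 0.88741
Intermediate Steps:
a(F) = -F**2 (a(F) = ((3 - 4)*F)*F = (-F)*F = -F**2)
35563/16636 + a(139)/(16719 - 1266) = 35563/16636 + (-1*139**2)/(16719 - 1266) = 35563*(1/16636) - 1*19321/15453 = 35563/16636 - 19321*1/15453 = 35563/16636 - 19321/15453 = 228130883/257076108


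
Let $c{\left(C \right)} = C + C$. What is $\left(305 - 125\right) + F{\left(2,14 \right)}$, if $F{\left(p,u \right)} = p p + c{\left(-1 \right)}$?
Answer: $182$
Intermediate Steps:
$c{\left(C \right)} = 2 C$
$F{\left(p,u \right)} = -2 + p^{2}$ ($F{\left(p,u \right)} = p p + 2 \left(-1\right) = p^{2} - 2 = -2 + p^{2}$)
$\left(305 - 125\right) + F{\left(2,14 \right)} = \left(305 - 125\right) - \left(2 - 2^{2}\right) = 180 + \left(-2 + 4\right) = 180 + 2 = 182$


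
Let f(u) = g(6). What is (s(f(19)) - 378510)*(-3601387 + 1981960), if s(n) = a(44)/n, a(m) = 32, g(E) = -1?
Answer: 613021135434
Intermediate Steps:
f(u) = -1
s(n) = 32/n
(s(f(19)) - 378510)*(-3601387 + 1981960) = (32/(-1) - 378510)*(-3601387 + 1981960) = (32*(-1) - 378510)*(-1619427) = (-32 - 378510)*(-1619427) = -378542*(-1619427) = 613021135434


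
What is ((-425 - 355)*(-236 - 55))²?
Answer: 51519920400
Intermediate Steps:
((-425 - 355)*(-236 - 55))² = (-780*(-291))² = 226980² = 51519920400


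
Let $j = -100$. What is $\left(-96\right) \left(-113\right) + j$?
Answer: $10748$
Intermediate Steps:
$\left(-96\right) \left(-113\right) + j = \left(-96\right) \left(-113\right) - 100 = 10848 - 100 = 10748$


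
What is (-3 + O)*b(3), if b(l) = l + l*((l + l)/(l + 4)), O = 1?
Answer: -78/7 ≈ -11.143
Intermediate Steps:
b(l) = l + 2*l²/(4 + l) (b(l) = l + l*((2*l)/(4 + l)) = l + l*(2*l/(4 + l)) = l + 2*l²/(4 + l))
(-3 + O)*b(3) = (-3 + 1)*(3*(4 + 3*3)/(4 + 3)) = -6*(4 + 9)/7 = -6*13/7 = -2*39/7 = -78/7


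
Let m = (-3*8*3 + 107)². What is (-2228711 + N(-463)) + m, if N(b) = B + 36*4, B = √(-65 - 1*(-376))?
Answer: -2227342 + √311 ≈ -2.2273e+6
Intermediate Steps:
B = √311 (B = √(-65 + 376) = √311 ≈ 17.635)
N(b) = 144 + √311 (N(b) = √311 + 36*4 = √311 + 144 = 144 + √311)
m = 1225 (m = (-24*3 + 107)² = (-72 + 107)² = 35² = 1225)
(-2228711 + N(-463)) + m = (-2228711 + (144 + √311)) + 1225 = (-2228567 + √311) + 1225 = -2227342 + √311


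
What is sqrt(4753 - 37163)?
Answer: I*sqrt(32410) ≈ 180.03*I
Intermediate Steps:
sqrt(4753 - 37163) = sqrt(-32410) = I*sqrt(32410)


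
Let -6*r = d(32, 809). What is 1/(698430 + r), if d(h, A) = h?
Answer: 3/2095274 ≈ 1.4318e-6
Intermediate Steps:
r = -16/3 (r = -1/6*32 = -16/3 ≈ -5.3333)
1/(698430 + r) = 1/(698430 - 16/3) = 1/(2095274/3) = 3/2095274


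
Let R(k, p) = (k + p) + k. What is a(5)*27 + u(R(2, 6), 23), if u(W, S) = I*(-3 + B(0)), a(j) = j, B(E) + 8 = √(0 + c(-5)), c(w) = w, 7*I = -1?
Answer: 956/7 - I*√5/7 ≈ 136.57 - 0.31944*I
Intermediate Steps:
I = -⅐ (I = (⅐)*(-1) = -⅐ ≈ -0.14286)
B(E) = -8 + I*√5 (B(E) = -8 + √(0 - 5) = -8 + √(-5) = -8 + I*√5)
R(k, p) = p + 2*k
u(W, S) = 11/7 - I*√5/7 (u(W, S) = -(-3 + (-8 + I*√5))/7 = -(-11 + I*√5)/7 = 11/7 - I*√5/7)
a(5)*27 + u(R(2, 6), 23) = 5*27 + (11/7 - I*√5/7) = 135 + (11/7 - I*√5/7) = 956/7 - I*√5/7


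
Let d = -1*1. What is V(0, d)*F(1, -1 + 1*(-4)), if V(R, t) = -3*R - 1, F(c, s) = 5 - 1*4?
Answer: -1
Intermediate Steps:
d = -1
F(c, s) = 1 (F(c, s) = 5 - 4 = 1)
V(R, t) = -1 - 3*R
V(0, d)*F(1, -1 + 1*(-4)) = (-1 - 3*0)*1 = (-1 + 0)*1 = -1*1 = -1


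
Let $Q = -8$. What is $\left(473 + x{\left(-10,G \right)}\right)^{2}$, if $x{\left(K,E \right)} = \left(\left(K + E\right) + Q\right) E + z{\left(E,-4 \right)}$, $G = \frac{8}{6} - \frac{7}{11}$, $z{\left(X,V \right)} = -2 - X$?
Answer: $\frac{249027946729}{1185921} \approx 2.0999 \cdot 10^{5}$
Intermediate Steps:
$G = \frac{23}{33}$ ($G = 8 \cdot \frac{1}{6} - \frac{7}{11} = \frac{4}{3} - \frac{7}{11} = \frac{23}{33} \approx 0.69697$)
$x{\left(K,E \right)} = -2 - E + E \left(-8 + E + K\right)$ ($x{\left(K,E \right)} = \left(\left(K + E\right) - 8\right) E - \left(2 + E\right) = \left(\left(E + K\right) - 8\right) E - \left(2 + E\right) = \left(-8 + E + K\right) E - \left(2 + E\right) = E \left(-8 + E + K\right) - \left(2 + E\right) = -2 - E + E \left(-8 + E + K\right)$)
$\left(473 + x{\left(-10,G \right)}\right)^{2} = \left(473 + \left(-2 + \left(\frac{23}{33}\right)^{2} - \frac{69}{11} + \frac{23}{33} \left(-10\right)\right)\right)^{2} = \left(473 - \frac{16070}{1089}\right)^{2} = \left(\frac{499027}{1089}\right)^{2} = \frac{249027946729}{1185921}$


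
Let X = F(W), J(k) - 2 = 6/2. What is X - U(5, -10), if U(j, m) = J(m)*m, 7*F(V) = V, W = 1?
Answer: 351/7 ≈ 50.143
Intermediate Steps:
J(k) = 5 (J(k) = 2 + 6/2 = 2 + 6*(½) = 2 + 3 = 5)
F(V) = V/7
U(j, m) = 5*m
X = ⅐ (X = (⅐)*1 = ⅐ ≈ 0.14286)
X - U(5, -10) = ⅐ - 5*(-10) = ⅐ - 1*(-50) = ⅐ + 50 = 351/7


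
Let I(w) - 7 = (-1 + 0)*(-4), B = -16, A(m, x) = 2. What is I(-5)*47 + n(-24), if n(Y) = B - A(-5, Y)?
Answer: 499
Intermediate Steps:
I(w) = 11 (I(w) = 7 + (-1 + 0)*(-4) = 7 - 1*(-4) = 7 + 4 = 11)
n(Y) = -18 (n(Y) = -16 - 1*2 = -16 - 2 = -18)
I(-5)*47 + n(-24) = 11*47 - 18 = 517 - 18 = 499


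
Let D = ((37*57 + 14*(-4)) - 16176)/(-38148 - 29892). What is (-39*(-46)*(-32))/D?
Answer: -3906040320/14123 ≈ -2.7657e+5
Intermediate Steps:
D = 14123/68040 (D = ((2109 - 56) - 16176)/(-68040) = (2053 - 16176)*(-1/68040) = -14123*(-1/68040) = 14123/68040 ≈ 0.20757)
(-39*(-46)*(-32))/D = (-39*(-46)*(-32))/(14123/68040) = (1794*(-32))*(68040/14123) = -57408*68040/14123 = -3906040320/14123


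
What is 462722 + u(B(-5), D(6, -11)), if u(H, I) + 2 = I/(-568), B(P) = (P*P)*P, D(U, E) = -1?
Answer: 262824961/568 ≈ 4.6272e+5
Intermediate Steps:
B(P) = P³ (B(P) = P²*P = P³)
u(H, I) = -2 - I/568 (u(H, I) = -2 + I/(-568) = -2 + I*(-1/568) = -2 - I/568)
462722 + u(B(-5), D(6, -11)) = 462722 + (-2 - 1/568*(-1)) = 462722 + (-2 + 1/568) = 462722 - 1135/568 = 262824961/568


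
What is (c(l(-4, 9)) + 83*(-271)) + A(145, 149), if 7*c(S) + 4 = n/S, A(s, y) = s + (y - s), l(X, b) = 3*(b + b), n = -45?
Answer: -938477/42 ≈ -22345.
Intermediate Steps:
l(X, b) = 6*b (l(X, b) = 3*(2*b) = 6*b)
A(s, y) = y
c(S) = -4/7 - 45/(7*S) (c(S) = -4/7 + (-45/S)/7 = -4/7 - 45/(7*S))
(c(l(-4, 9)) + 83*(-271)) + A(145, 149) = ((-45 - 24*9)/(7*((6*9))) + 83*(-271)) + 149 = ((⅐)*(-45 - 4*54)/54 - 22493) + 149 = ((⅐)*(1/54)*(-45 - 216) - 22493) + 149 = ((⅐)*(1/54)*(-261) - 22493) + 149 = (-29/42 - 22493) + 149 = -944735/42 + 149 = -938477/42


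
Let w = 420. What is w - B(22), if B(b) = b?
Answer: 398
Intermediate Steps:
w - B(22) = 420 - 1*22 = 420 - 22 = 398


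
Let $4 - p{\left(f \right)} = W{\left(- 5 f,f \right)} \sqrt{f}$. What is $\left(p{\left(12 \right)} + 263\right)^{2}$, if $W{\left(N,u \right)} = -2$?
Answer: $71337 + 2136 \sqrt{3} \approx 75037.0$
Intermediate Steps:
$p{\left(f \right)} = 4 + 2 \sqrt{f}$ ($p{\left(f \right)} = 4 - - 2 \sqrt{f} = 4 + 2 \sqrt{f}$)
$\left(p{\left(12 \right)} + 263\right)^{2} = \left(\left(4 + 2 \sqrt{12}\right) + 263\right)^{2} = \left(\left(4 + 2 \cdot 2 \sqrt{3}\right) + 263\right)^{2} = \left(\left(4 + 4 \sqrt{3}\right) + 263\right)^{2} = \left(267 + 4 \sqrt{3}\right)^{2}$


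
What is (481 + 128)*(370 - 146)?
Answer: 136416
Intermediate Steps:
(481 + 128)*(370 - 146) = 609*224 = 136416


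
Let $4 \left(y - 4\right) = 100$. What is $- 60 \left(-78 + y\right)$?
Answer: $2940$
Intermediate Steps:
$y = 29$ ($y = 4 + \frac{1}{4} \cdot 100 = 4 + 25 = 29$)
$- 60 \left(-78 + y\right) = - 60 \left(-78 + 29\right) = \left(-60\right) \left(-49\right) = 2940$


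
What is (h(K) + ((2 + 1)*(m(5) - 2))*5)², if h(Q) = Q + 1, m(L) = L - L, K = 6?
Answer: 529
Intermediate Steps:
m(L) = 0
h(Q) = 1 + Q
(h(K) + ((2 + 1)*(m(5) - 2))*5)² = ((1 + 6) + ((2 + 1)*(0 - 2))*5)² = (7 + (3*(-2))*5)² = (7 - 6*5)² = (7 - 30)² = (-23)² = 529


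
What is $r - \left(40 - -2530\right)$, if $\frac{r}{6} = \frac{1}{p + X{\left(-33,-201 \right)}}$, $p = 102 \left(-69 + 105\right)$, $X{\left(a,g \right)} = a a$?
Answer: $- \frac{4078588}{1587} \approx -2570.0$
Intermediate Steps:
$X{\left(a,g \right)} = a^{2}$
$p = 3672$ ($p = 102 \cdot 36 = 3672$)
$r = \frac{2}{1587}$ ($r = \frac{6}{3672 + \left(-33\right)^{2}} = \frac{6}{3672 + 1089} = \frac{6}{4761} = 6 \cdot \frac{1}{4761} = \frac{2}{1587} \approx 0.0012602$)
$r - \left(40 - -2530\right) = \frac{2}{1587} - \left(40 - -2530\right) = \frac{2}{1587} - \left(40 + 2530\right) = \frac{2}{1587} - 2570 = - \frac{4078588}{1587}$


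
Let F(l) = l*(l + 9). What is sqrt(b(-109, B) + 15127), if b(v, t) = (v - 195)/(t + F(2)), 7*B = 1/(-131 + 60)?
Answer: sqrt(2148021239)/377 ≈ 122.94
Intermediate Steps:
F(l) = l*(9 + l)
B = -1/497 (B = 1/(7*(-131 + 60)) = (1/7)/(-71) = (1/7)*(-1/71) = -1/497 ≈ -0.0020121)
b(v, t) = (-195 + v)/(22 + t) (b(v, t) = (v - 195)/(t + 2*(9 + 2)) = (-195 + v)/(t + 2*11) = (-195 + v)/(t + 22) = (-195 + v)/(22 + t))
sqrt(b(-109, B) + 15127) = sqrt((-195 - 109)/(22 - 1/497) + 15127) = sqrt(-304/(10933/497) + 15127) = sqrt((497/10933)*(-304) + 15127) = sqrt(-151088/10933 + 15127) = sqrt(165232403/10933) = sqrt(2148021239)/377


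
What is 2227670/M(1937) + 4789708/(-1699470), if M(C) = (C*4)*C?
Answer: -17024371351327/6376358756430 ≈ -2.6699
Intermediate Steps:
M(C) = 4*C² (M(C) = (4*C)*C = 4*C²)
2227670/M(1937) + 4789708/(-1699470) = 2227670/((4*1937²)) + 4789708/(-1699470) = 2227670/((4*3751969)) + 4789708*(-1/1699470) = 2227670/15007876 - 2394854/849735 = 2227670*(1/15007876) - 2394854/849735 = 1113835/7503938 - 2394854/849735 = -17024371351327/6376358756430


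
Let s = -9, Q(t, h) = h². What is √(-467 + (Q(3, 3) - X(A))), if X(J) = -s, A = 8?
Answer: I*√467 ≈ 21.61*I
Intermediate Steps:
X(J) = 9 (X(J) = -1*(-9) = 9)
√(-467 + (Q(3, 3) - X(A))) = √(-467 + (3² - 1*9)) = √(-467 + (9 - 9)) = √(-467 + 0) = √(-467) = I*√467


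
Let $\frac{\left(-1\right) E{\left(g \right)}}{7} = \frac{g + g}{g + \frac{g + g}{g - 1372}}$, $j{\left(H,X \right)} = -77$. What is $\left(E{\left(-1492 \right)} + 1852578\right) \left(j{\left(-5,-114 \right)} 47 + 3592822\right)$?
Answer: $\frac{3171681866367070}{477} \approx 6.6492 \cdot 10^{12}$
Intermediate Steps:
$E{\left(g \right)} = - \frac{14 g}{g + \frac{2 g}{-1372 + g}}$ ($E{\left(g \right)} = - 7 \frac{g + g}{g + \frac{g + g}{g - 1372}} = - 7 \frac{2 g}{g + \frac{2 g}{-1372 + g}} = - \frac{14 g}{g + \frac{2 g}{-1372 + g}}$)
$\left(E{\left(-1492 \right)} + 1852578\right) \left(j{\left(-5,-114 \right)} 47 + 3592822\right) = \left(\frac{14 \left(1372 - -1492\right)}{-1370 - 1492} + 1852578\right) \left(\left(-77\right) 47 + 3592822\right) = \left(\frac{14 \left(1372 + 1492\right)}{-2862} + 1852578\right) \left(-3619 + 3592822\right) = \left(14 \left(- \frac{1}{2862}\right) 2864 + 1852578\right) 3589203 = \left(- \frac{20048}{1431} + 1852578\right) 3589203 = \frac{2651019070}{1431} \cdot 3589203 = \frac{3171681866367070}{477}$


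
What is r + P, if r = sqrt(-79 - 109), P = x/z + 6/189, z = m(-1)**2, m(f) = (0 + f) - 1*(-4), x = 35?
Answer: 247/63 + 2*I*sqrt(47) ≈ 3.9206 + 13.711*I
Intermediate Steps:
m(f) = 4 + f (m(f) = f + 4 = 4 + f)
z = 9 (z = (4 - 1)**2 = 3**2 = 9)
P = 247/63 (P = 35/9 + 6/189 = 35*(1/9) + 6*(1/189) = 35/9 + 2/63 = 247/63 ≈ 3.9206)
r = 2*I*sqrt(47) (r = sqrt(-188) = 2*I*sqrt(47) ≈ 13.711*I)
r + P = 2*I*sqrt(47) + 247/63 = 247/63 + 2*I*sqrt(47)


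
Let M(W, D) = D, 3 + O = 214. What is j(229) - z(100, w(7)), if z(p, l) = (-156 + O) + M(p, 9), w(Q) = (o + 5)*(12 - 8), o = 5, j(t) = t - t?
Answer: -64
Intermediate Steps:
O = 211 (O = -3 + 214 = 211)
j(t) = 0
w(Q) = 40 (w(Q) = (5 + 5)*(12 - 8) = 10*4 = 40)
z(p, l) = 64 (z(p, l) = (-156 + 211) + 9 = 55 + 9 = 64)
j(229) - z(100, w(7)) = 0 - 1*64 = 0 - 64 = -64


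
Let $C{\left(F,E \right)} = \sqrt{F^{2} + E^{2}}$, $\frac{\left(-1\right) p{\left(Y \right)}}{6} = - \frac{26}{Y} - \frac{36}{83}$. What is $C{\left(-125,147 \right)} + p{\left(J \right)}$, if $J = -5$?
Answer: $- \frac{11868}{415} + \sqrt{37234} \approx 164.36$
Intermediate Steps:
$p{\left(Y \right)} = \frac{216}{83} + \frac{156}{Y}$ ($p{\left(Y \right)} = - 6 \left(- \frac{26}{Y} - \frac{36}{83}\right) = - 6 \left(- \frac{36}{83} - \frac{26}{Y}\right) = \frac{216}{83} + \frac{156}{Y}$)
$C{\left(F,E \right)} = \sqrt{E^{2} + F^{2}}$
$C{\left(-125,147 \right)} + p{\left(J \right)} = \sqrt{147^{2} + \left(-125\right)^{2}} + \left(\frac{216}{83} + \frac{156}{-5}\right) = \sqrt{21609 + 15625} + \left(\frac{216}{83} + 156 \left(- \frac{1}{5}\right)\right) = \sqrt{37234} + \left(\frac{216}{83} - \frac{156}{5}\right) = \sqrt{37234} - \frac{11868}{415} = - \frac{11868}{415} + \sqrt{37234}$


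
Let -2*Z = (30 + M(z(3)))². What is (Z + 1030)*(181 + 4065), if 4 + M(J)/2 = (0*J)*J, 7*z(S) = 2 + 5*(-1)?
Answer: 3345848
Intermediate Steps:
z(S) = -3/7 (z(S) = (2 + 5*(-1))/7 = (2 - 5)/7 = (⅐)*(-3) = -3/7)
M(J) = -8 (M(J) = -8 + 2*((0*J)*J) = -8 + 2*(0*J) = -8 + 2*0 = -8 + 0 = -8)
Z = -242 (Z = -(30 - 8)²/2 = -½*22² = -½*484 = -242)
(Z + 1030)*(181 + 4065) = (-242 + 1030)*(181 + 4065) = 788*4246 = 3345848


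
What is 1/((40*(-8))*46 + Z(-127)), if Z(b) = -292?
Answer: -1/15012 ≈ -6.6613e-5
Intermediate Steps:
1/((40*(-8))*46 + Z(-127)) = 1/((40*(-8))*46 - 292) = 1/(-320*46 - 292) = 1/(-14720 - 292) = 1/(-15012) = -1/15012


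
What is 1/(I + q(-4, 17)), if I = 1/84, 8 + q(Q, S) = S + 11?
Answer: 84/1681 ≈ 0.049970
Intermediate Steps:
q(Q, S) = 3 + S (q(Q, S) = -8 + (S + 11) = -8 + (11 + S) = 3 + S)
I = 1/84 ≈ 0.011905
1/(I + q(-4, 17)) = 1/(1/84 + (3 + 17)) = 1/(1/84 + 20) = 1/(1681/84) = 84/1681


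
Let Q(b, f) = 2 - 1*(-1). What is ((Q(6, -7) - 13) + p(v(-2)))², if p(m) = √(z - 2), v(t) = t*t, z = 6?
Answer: 64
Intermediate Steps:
v(t) = t²
Q(b, f) = 3 (Q(b, f) = 2 + 1 = 3)
p(m) = 2 (p(m) = √(6 - 2) = √4 = 2)
((Q(6, -7) - 13) + p(v(-2)))² = ((3 - 13) + 2)² = (-10 + 2)² = (-8)² = 64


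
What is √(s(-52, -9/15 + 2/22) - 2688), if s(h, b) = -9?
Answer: I*√2697 ≈ 51.933*I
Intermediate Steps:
√(s(-52, -9/15 + 2/22) - 2688) = √(-9 - 2688) = √(-2697) = I*√2697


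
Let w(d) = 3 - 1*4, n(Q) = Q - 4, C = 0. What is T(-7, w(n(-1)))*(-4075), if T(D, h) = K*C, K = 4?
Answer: 0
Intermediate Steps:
n(Q) = -4 + Q
w(d) = -1 (w(d) = 3 - 4 = -1)
T(D, h) = 0 (T(D, h) = 4*0 = 0)
T(-7, w(n(-1)))*(-4075) = 0*(-4075) = 0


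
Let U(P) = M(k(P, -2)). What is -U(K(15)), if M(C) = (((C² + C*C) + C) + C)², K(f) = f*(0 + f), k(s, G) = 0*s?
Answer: 0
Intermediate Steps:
k(s, G) = 0
K(f) = f² (K(f) = f*f = f²)
M(C) = (2*C + 2*C²)² (M(C) = (((C² + C²) + C) + C)² = ((2*C² + C) + C)² = ((C + 2*C²) + C)² = (2*C + 2*C²)²)
U(P) = 0 (U(P) = 4*0²*(1 + 0)² = 4*0*1² = 4*0*1 = 0)
-U(K(15)) = -1*0 = 0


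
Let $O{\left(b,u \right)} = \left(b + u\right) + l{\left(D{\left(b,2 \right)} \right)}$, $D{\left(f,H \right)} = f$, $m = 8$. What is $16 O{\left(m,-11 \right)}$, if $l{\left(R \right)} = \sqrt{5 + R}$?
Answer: $-48 + 16 \sqrt{13} \approx 9.6888$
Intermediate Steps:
$O{\left(b,u \right)} = b + u + \sqrt{5 + b}$ ($O{\left(b,u \right)} = \left(b + u\right) + \sqrt{5 + b} = b + u + \sqrt{5 + b}$)
$16 O{\left(m,-11 \right)} = 16 \left(8 - 11 + \sqrt{5 + 8}\right) = 16 \left(8 - 11 + \sqrt{13}\right) = 16 \left(-3 + \sqrt{13}\right) = -48 + 16 \sqrt{13}$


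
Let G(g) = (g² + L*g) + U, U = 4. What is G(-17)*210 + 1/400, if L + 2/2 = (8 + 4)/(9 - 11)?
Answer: 34608001/400 ≈ 86520.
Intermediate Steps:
L = -7 (L = -1 + (8 + 4)/(9 - 11) = -1 + 12/(-2) = -1 + 12*(-½) = -1 - 6 = -7)
G(g) = 4 + g² - 7*g (G(g) = (g² - 7*g) + 4 = 4 + g² - 7*g)
G(-17)*210 + 1/400 = (4 + (-17)² - 7*(-17))*210 + 1/400 = (4 + 289 + 119)*210 + 1/400 = 412*210 + 1/400 = 86520 + 1/400 = 34608001/400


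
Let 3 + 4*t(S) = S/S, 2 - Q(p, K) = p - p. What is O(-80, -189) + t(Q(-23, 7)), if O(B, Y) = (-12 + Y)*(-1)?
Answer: 401/2 ≈ 200.50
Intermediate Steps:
Q(p, K) = 2 (Q(p, K) = 2 - (p - p) = 2 - 1*0 = 2 + 0 = 2)
t(S) = -½ (t(S) = -¾ + (S/S)/4 = -¾ + (¼)*1 = -¾ + ¼ = -½)
O(B, Y) = 12 - Y
O(-80, -189) + t(Q(-23, 7)) = (12 - 1*(-189)) - ½ = (12 + 189) - ½ = 201 - ½ = 401/2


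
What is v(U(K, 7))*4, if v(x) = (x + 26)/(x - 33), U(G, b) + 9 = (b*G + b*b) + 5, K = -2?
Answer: -114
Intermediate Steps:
U(G, b) = -4 + b² + G*b (U(G, b) = -9 + ((b*G + b*b) + 5) = -9 + ((G*b + b²) + 5) = -9 + ((b² + G*b) + 5) = -9 + (5 + b² + G*b) = -4 + b² + G*b)
v(x) = (26 + x)/(-33 + x)
v(U(K, 7))*4 = ((26 + (-4 + 7² - 2*7))/(-33 + (-4 + 7² - 2*7)))*4 = ((26 + (-4 + 49 - 14))/(-33 + (-4 + 49 - 14)))*4 = ((26 + 31)/(-33 + 31))*4 = (57/(-2))*4 = -½*57*4 = -57/2*4 = -114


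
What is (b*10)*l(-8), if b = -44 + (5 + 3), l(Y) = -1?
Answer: 360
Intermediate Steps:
b = -36 (b = -44 + 8 = -36)
(b*10)*l(-8) = -36*10*(-1) = -360*(-1) = 360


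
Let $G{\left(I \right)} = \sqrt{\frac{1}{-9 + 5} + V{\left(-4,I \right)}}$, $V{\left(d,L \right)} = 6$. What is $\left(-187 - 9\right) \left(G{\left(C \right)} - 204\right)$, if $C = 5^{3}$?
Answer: $39984 - 98 \sqrt{23} \approx 39514.0$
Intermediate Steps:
$C = 125$
$G{\left(I \right)} = \frac{\sqrt{23}}{2}$ ($G{\left(I \right)} = \sqrt{\frac{1}{-9 + 5} + 6} = \sqrt{\frac{1}{-4} + 6} = \sqrt{- \frac{1}{4} + 6} = \sqrt{\frac{23}{4}} = \frac{\sqrt{23}}{2}$)
$\left(-187 - 9\right) \left(G{\left(C \right)} - 204\right) = \left(-187 - 9\right) \left(\frac{\sqrt{23}}{2} - 204\right) = - 196 \left(-204 + \frac{\sqrt{23}}{2}\right) = 39984 - 98 \sqrt{23}$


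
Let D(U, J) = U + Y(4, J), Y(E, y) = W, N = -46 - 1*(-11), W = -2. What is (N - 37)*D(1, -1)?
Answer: 72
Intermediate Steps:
N = -35 (N = -46 + 11 = -35)
Y(E, y) = -2
D(U, J) = -2 + U (D(U, J) = U - 2 = -2 + U)
(N - 37)*D(1, -1) = (-35 - 37)*(-2 + 1) = -72*(-1) = 72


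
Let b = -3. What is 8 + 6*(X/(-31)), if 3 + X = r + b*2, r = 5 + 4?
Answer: 8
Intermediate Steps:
r = 9
X = 0 (X = -3 + (9 - 3*2) = -3 + (9 - 6) = -3 + 3 = 0)
8 + 6*(X/(-31)) = 8 + 6*(0/(-31)) = 8 + 6*(0*(-1/31)) = 8 + 6*0 = 8 + 0 = 8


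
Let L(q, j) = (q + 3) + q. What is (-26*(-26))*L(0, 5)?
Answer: 2028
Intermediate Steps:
L(q, j) = 3 + 2*q (L(q, j) = (3 + q) + q = 3 + 2*q)
(-26*(-26))*L(0, 5) = (-26*(-26))*(3 + 2*0) = 676*(3 + 0) = 676*3 = 2028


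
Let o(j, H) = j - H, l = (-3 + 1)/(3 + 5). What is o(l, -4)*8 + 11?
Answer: 41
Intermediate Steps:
l = -¼ (l = -2/8 = -2*⅛ = -¼ ≈ -0.25000)
o(l, -4)*8 + 11 = (-¼ - 1*(-4))*8 + 11 = (-¼ + 4)*8 + 11 = (15/4)*8 + 11 = 30 + 11 = 41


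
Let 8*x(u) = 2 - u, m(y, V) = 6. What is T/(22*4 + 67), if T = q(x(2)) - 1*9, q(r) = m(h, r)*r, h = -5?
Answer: -9/155 ≈ -0.058065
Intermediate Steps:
x(u) = ¼ - u/8 (x(u) = (2 - u)/8 = ¼ - u/8)
q(r) = 6*r
T = -9 (T = 6*(¼ - ⅛*2) - 1*9 = 6*(¼ - ¼) - 9 = 6*0 - 9 = 0 - 9 = -9)
T/(22*4 + 67) = -9/(22*4 + 67) = -9/(88 + 67) = -9/155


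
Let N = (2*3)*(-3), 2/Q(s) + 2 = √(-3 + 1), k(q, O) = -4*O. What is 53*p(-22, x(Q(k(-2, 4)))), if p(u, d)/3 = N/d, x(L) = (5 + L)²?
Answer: -25758/(13 - I*√2)² ≈ -147.11 - 32.39*I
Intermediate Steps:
Q(s) = 2/(-2 + I*√2) (Q(s) = 2/(-2 + √(-3 + 1)) = 2/(-2 + √(-2)) = 2/(-2 + I*√2))
N = -18 (N = 6*(-3) = -18)
p(u, d) = -54/d (p(u, d) = 3*(-18/d) = -54/d)
53*p(-22, x(Q(k(-2, 4)))) = 53*(-54/(5 + (-⅔ - I*√2/3))²) = 53*(-54/(13/3 - I*√2/3)²) = -2862/(13/3 - I*√2/3)²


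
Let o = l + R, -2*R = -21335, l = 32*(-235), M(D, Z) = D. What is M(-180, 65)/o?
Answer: -72/1259 ≈ -0.057188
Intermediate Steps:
l = -7520
R = 21335/2 (R = -½*(-21335) = 21335/2 ≈ 10668.)
o = 6295/2 (o = -7520 + 21335/2 = 6295/2 ≈ 3147.5)
M(-180, 65)/o = -180/6295/2 = -180*2/6295 = -72/1259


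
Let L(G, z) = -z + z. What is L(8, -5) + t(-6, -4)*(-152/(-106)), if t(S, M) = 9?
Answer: 684/53 ≈ 12.906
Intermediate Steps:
L(G, z) = 0
L(8, -5) + t(-6, -4)*(-152/(-106)) = 0 + 9*(-152/(-106)) = 0 + 9*(-152*(-1/106)) = 0 + 9*(76/53) = 0 + 684/53 = 684/53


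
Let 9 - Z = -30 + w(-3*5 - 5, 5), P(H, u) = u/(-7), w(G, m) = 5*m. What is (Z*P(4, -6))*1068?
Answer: 12816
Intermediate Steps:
P(H, u) = -u/7 (P(H, u) = u*(-1/7) = -u/7)
Z = 14 (Z = 9 - (-30 + 5*5) = 9 - (-30 + 25) = 9 - 1*(-5) = 9 + 5 = 14)
(Z*P(4, -6))*1068 = (14*(-1/7*(-6)))*1068 = (14*(6/7))*1068 = 12*1068 = 12816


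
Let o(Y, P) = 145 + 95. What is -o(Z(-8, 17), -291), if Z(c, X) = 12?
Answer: -240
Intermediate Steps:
o(Y, P) = 240
-o(Z(-8, 17), -291) = -1*240 = -240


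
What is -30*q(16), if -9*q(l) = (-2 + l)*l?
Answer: 2240/3 ≈ 746.67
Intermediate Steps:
q(l) = -l*(-2 + l)/9 (q(l) = -(-2 + l)*l/9 = -l*(-2 + l)/9)
-30*q(16) = -10*16*(2 - 1*16)/3 = -10*16*(2 - 16)/3 = -10*16*(-14)/3 = -30*(-224/9) = 2240/3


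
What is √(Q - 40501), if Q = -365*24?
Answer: I*√49261 ≈ 221.95*I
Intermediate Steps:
Q = -8760
√(Q - 40501) = √(-8760 - 40501) = √(-49261) = I*√49261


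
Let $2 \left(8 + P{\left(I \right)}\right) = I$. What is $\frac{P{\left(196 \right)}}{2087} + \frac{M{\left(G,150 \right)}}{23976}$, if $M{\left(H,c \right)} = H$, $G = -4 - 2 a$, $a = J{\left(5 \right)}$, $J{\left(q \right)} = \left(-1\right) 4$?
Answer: $\frac{541547}{12509478} \approx 0.043291$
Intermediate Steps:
$P{\left(I \right)} = -8 + \frac{I}{2}$
$J{\left(q \right)} = -4$
$a = -4$
$G = 4$ ($G = -4 - -8 = -4 + 8 = 4$)
$\frac{P{\left(196 \right)}}{2087} + \frac{M{\left(G,150 \right)}}{23976} = \frac{-8 + \frac{1}{2} \cdot 196}{2087} + \frac{4}{23976} = \left(-8 + 98\right) \frac{1}{2087} + 4 \cdot \frac{1}{23976} = 90 \cdot \frac{1}{2087} + \frac{1}{5994} = \frac{90}{2087} + \frac{1}{5994} = \frac{541547}{12509478}$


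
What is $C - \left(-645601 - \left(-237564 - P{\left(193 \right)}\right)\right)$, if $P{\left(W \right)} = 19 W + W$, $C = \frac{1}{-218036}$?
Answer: $\frac{88125136371}{218036} \approx 4.0418 \cdot 10^{5}$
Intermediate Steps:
$C = - \frac{1}{218036} \approx -4.5864 \cdot 10^{-6}$
$P{\left(W \right)} = 20 W$
$C - \left(-645601 - \left(-237564 - P{\left(193 \right)}\right)\right) = - \frac{1}{218036} - \left(-645601 - \left(-237564 - 20 \cdot 193\right)\right) = - \frac{1}{218036} - \left(-645601 - \left(-237564 - 3860\right)\right) = - \frac{1}{218036} - \left(-645601 - -241424\right) = - \frac{1}{218036} - \left(-645601 + 241424\right) = - \frac{1}{218036} - -404177 = - \frac{1}{218036} + 404177 = \frac{88125136371}{218036}$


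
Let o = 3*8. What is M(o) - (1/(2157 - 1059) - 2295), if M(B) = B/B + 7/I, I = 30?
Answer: 6303158/2745 ≈ 2296.2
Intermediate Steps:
o = 24
M(B) = 37/30 (M(B) = B/B + 7/30 = 1 + 7*(1/30) = 1 + 7/30 = 37/30)
M(o) - (1/(2157 - 1059) - 2295) = 37/30 - (1/(2157 - 1059) - 2295) = 37/30 - (1/1098 - 2295) = 37/30 - 1*(-2519909/1098) = 37/30 + 2519909/1098 = 6303158/2745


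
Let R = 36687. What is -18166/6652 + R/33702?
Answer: -15341192/9341071 ≈ -1.6423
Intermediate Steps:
-18166/6652 + R/33702 = -18166/6652 + 36687/33702 = -18166*1/6652 + 36687*(1/33702) = -9083/3326 + 12229/11234 = -15341192/9341071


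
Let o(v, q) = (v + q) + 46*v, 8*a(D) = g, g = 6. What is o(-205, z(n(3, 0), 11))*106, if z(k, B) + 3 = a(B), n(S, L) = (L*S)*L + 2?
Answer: -2043097/2 ≈ -1.0215e+6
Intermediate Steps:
n(S, L) = 2 + S*L**2 (n(S, L) = S*L**2 + 2 = 2 + S*L**2)
a(D) = 3/4 (a(D) = (1/8)*6 = 3/4)
z(k, B) = -9/4 (z(k, B) = -3 + 3/4 = -9/4)
o(v, q) = q + 47*v (o(v, q) = (q + v) + 46*v = q + 47*v)
o(-205, z(n(3, 0), 11))*106 = (-9/4 + 47*(-205))*106 = (-9/4 - 9635)*106 = -38549/4*106 = -2043097/2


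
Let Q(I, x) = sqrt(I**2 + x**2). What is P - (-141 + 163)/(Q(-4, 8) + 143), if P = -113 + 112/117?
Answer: -267385303/2383173 + 88*sqrt(5)/20369 ≈ -112.19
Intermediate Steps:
P = -13109/117 (P = -113 + 112*(1/117) = -113 + 112/117 = -13109/117 ≈ -112.04)
P - (-141 + 163)/(Q(-4, 8) + 143) = -13109/117 - (-141 + 163)/(sqrt((-4)**2 + 8**2) + 143) = -13109/117 - 22/(sqrt(16 + 64) + 143) = -13109/117 - 22/(sqrt(80) + 143) = -13109/117 - 22/(4*sqrt(5) + 143) = -13109/117 - 22/(143 + 4*sqrt(5))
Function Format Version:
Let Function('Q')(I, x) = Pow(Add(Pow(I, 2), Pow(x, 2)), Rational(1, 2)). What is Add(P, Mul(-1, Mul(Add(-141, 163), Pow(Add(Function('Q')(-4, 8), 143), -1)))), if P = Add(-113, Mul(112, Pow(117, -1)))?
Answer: Add(Rational(-267385303, 2383173), Mul(Rational(88, 20369), Pow(5, Rational(1, 2)))) ≈ -112.19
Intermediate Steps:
P = Rational(-13109, 117) (P = Add(-113, Mul(112, Rational(1, 117))) = Add(-113, Rational(112, 117)) = Rational(-13109, 117) ≈ -112.04)
Add(P, Mul(-1, Mul(Add(-141, 163), Pow(Add(Function('Q')(-4, 8), 143), -1)))) = Add(Rational(-13109, 117), Mul(-1, Mul(Add(-141, 163), Pow(Add(Pow(Add(Pow(-4, 2), Pow(8, 2)), Rational(1, 2)), 143), -1)))) = Add(Rational(-13109, 117), Mul(-1, Mul(22, Pow(Add(Pow(Add(16, 64), Rational(1, 2)), 143), -1)))) = Add(Rational(-13109, 117), Mul(-1, Mul(22, Pow(Add(Pow(80, Rational(1, 2)), 143), -1)))) = Add(Rational(-13109, 117), Mul(-1, Mul(22, Pow(Add(Mul(4, Pow(5, Rational(1, 2))), 143), -1)))) = Add(Rational(-13109, 117), Mul(-1, Mul(22, Pow(Add(143, Mul(4, Pow(5, Rational(1, 2)))), -1)))) = Add(Rational(-13109, 117), Mul(-22, Pow(Add(143, Mul(4, Pow(5, Rational(1, 2)))), -1)))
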